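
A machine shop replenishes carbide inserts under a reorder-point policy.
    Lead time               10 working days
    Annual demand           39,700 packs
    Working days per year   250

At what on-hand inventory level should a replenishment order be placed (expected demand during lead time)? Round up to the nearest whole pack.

1,588 packs

Daily demand d = 39,700 / 250 = 158.800 packs/day
Demand during lead time = 158.800 × 10 = 1,588.00
Reorder point = 1,588.00 → round up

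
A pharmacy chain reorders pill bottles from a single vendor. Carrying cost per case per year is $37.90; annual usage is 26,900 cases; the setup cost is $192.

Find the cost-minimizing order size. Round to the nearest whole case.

Q* = √(2·D·S / H) = √(2·26,900·192 / 37.9) = √272,548.8 ≈ 522.06

522 cases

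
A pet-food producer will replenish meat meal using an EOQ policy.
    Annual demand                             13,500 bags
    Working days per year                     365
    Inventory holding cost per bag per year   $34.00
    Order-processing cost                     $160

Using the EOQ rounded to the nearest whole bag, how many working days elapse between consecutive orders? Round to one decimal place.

9.6 days

Optimal lot size Q* = (2 × 13,500 × $160 / $34)^½ ≈ 356.45 → Q = 356 bags
Cycle time = (working days × Q)/D = (365 × 356) / 13,500 = 9.625 days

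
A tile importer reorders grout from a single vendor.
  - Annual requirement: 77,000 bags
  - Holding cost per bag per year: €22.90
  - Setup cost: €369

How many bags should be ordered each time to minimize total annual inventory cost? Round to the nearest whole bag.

Q* = √(2·D·S / H) = √(2·77,000·369 / 22.9) = √2,481,484.7 ≈ 1,575.27

1,575 bags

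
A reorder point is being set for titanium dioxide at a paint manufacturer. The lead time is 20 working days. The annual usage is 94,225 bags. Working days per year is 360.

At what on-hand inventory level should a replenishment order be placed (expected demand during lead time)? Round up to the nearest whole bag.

5,235 bags

Daily demand d = 94,225 / 360 = 261.736 bags/day
Demand during lead time = 261.736 × 20 = 5,234.72
Reorder point = 5,234.72 → round up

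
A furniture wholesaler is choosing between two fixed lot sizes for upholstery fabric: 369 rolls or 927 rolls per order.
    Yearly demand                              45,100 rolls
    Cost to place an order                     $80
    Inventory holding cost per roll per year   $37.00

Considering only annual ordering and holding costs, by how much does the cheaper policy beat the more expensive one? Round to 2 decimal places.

$4,437.35

For each Q, cost = (D/Q)·S + (Q/2)·H.
TC(369) = (45,100/369)×80 + (369/2)×37 = $16,604.28
TC(927) = (45,100/927)×80 + (927/2)×37 = $21,041.63
Lots of 369 are cheaper by $4,437.35.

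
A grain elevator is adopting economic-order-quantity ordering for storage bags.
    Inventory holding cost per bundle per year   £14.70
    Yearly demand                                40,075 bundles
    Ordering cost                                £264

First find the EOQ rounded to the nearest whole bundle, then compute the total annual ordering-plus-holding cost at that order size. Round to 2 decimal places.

£17,636.50

2DS/H = 2·40,075·264/14.7 = 1,439,428.57
EOQ = √1,439,428.57 ≈ 1,199.76 → Q = 1,200 bundles
Orders/yr = 40,075/1,200 = 33.396; ordering cost = 33.396 × £264 = £8,816.50
Average inventory = 1,200/2 = 600; holding cost = 600 × £14.7 = £8,820.00
Total = £8,816.50 + £8,820.00 = £17,636.50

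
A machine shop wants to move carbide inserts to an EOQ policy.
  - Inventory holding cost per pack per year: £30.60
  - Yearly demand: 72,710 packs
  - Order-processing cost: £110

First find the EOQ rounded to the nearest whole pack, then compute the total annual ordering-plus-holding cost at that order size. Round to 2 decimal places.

£22,124.28

2DS/H = 2·72,710·110/30.6 = 522,751.63
EOQ = √522,751.63 ≈ 723.02 → Q = 723 packs
Annual ordering cost = (D/Q)·S = (72,710/723) × 110 = £11,062.38
Annual holding cost  = (Q/2)·H = (723/2) × 30.6 = £11,061.90
Total = £11,062.38 + £11,061.90 = £22,124.28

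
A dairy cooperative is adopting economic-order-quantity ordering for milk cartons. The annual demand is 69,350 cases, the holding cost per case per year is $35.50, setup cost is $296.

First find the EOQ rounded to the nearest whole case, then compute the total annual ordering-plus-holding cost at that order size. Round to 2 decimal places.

Q* = √(2·D·S / H) = √(2·69,350·296 / 35.5) = √1,156,484.5 ≈ 1,075.40 → Q = 1,075 cases
Ordering: D/Q × S = 69,350/1,075 × $296 = $19,095.44
Holding:  Q/2 × H = 1,075/2 × $35.5 = $19,081.25
Total = $19,095.44 + $19,081.25 = $38,176.69

$38,176.69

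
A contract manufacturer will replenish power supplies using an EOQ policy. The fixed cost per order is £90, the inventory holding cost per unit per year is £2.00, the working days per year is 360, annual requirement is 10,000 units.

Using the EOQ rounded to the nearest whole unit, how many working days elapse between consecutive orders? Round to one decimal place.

34.2 days

Q* = √(2·D·S / H) = √(2·10,000·90 / 2) = √900,000.0 ≈ 948.68 → Q = 949 units
Days between orders = 360 / (D/Q) = 360 / 10.537 ≈ 34.164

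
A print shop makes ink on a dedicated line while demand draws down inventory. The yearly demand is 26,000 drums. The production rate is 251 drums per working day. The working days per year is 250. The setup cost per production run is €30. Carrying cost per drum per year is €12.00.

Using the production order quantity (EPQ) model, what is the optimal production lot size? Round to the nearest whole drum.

471 drums

Daily demand d = 26,000/250 = 104.000; p = 251; 1 − d/p = 0.58566
EPQ = √(2DS / (H(1 − d/p)))
    = √(2 × 26,000 × 30 / (12 × 0.58566)) ≈ 471.14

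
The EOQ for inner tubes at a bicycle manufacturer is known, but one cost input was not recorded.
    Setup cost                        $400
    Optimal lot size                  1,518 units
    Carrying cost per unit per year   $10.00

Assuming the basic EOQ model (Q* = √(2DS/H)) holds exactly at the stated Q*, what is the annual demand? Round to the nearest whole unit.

28,804 units per year

Since Q* = (2DS/H)^½, squaring gives Q*²·H = 2DS.
D = Q²H / (2S) = 1,518² × 10 / (2 × 400) = 28,804.05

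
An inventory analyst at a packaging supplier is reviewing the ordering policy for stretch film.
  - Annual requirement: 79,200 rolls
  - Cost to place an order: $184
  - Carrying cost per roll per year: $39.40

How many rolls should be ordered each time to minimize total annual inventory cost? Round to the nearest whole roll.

860 rolls

Optimal lot size Q* = (2 × 79,200 × $184 / $39.4)^½ ≈ 860.08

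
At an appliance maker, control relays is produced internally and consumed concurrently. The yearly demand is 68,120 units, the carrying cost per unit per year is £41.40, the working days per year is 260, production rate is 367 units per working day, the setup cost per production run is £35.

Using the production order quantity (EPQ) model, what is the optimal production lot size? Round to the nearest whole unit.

634 units

d = 68,120/260 = 262.0000 units/day;  effective holding cost H(1 − d/p) = 41.4·(1 − 262.0000/367) = 11.84469
Q* = √(2DS / H_eff) = √(2·68,120·35 / 11.84469) ≈ 634.49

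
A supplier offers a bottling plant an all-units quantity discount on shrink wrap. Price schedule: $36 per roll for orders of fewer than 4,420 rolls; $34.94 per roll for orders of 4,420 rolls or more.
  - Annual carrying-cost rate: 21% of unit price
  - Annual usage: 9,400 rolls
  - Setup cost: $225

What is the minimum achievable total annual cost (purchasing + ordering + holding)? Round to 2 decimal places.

H₁ = 21%×$36 = $7.5600;  H₂ = 21%×$34.94 = $7.3374
EOQ₁ = √(2×9,400×225/7.5600) = 748.01  (< 4,420, feasible at tier 1)
EOQ₂ = √(2×9,400×225/7.3374) = 759.27  (< 4,420 → use Q = 4,420 at tier-2 price)
TC(tier 1 (EOQ₁), Q≈748.0) = $344,054.98
TC(tier 2, Q≈4,420.0) = $345,130.16
Minimum at tier 1 (EOQ₁): $344,054.98

$344,054.98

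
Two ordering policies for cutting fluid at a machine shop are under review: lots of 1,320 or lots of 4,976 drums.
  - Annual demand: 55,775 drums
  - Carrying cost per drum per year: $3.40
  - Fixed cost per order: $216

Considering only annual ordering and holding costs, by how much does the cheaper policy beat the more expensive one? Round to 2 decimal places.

Annual cost at Q: ordering D·S/Q plus holding Q·H/2.
TC(1,320) = (55,775/1,320)×216 + (1,320/2)×3.4 = $11,370.82
TC(4,976) = (55,775/4,976)×216 + (4,976/2)×3.4 = $10,880.30
Lots of 4,976 are cheaper by $490.52.

$490.52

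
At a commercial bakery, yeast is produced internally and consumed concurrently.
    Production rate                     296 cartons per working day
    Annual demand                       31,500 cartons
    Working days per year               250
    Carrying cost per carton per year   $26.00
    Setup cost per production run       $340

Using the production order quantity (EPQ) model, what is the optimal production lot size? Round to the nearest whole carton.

1,198 cartons

Daily demand d = 31,500/250 = 126.000; p = 296; 1 − d/p = 0.57432
EPQ = √(2DS / (H(1 − d/p)))
    = √(2 × 31,500 × 340 / (26 × 0.57432)) ≈ 1,197.69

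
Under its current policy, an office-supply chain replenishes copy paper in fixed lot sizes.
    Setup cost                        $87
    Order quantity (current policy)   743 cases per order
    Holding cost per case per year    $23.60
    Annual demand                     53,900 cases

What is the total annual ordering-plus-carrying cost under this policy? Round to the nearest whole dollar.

$15,079

Annual ordering cost = (D/Q)·S = (53,900/743) × 87 = $6,311.31
Annual holding cost  = (Q/2)·H = (743/2) × 23.6 = $8,767.40
Total = $6,311.31 + $8,767.40 = $15,078.71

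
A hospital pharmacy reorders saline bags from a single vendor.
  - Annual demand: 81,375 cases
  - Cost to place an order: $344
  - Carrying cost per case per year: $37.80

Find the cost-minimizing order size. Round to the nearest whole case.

2DS/H = 2·81,375·344/37.8 = 1,481,111.11
EOQ = √1,481,111.11 ≈ 1,217.01

1,217 cases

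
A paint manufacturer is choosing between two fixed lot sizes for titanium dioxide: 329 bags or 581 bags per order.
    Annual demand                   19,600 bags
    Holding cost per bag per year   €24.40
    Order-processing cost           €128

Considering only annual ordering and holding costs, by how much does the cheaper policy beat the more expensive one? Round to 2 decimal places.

For each Q, cost = (D/Q)·S + (Q/2)·H.
TC(329) = (19,600/329)×128 + (329/2)×24.4 = €11,639.33
TC(581) = (19,600/581)×128 + (581/2)×24.4 = €11,406.27
|ΔTC| = |€11,639.33 − €11,406.27| = €233.06

€233.06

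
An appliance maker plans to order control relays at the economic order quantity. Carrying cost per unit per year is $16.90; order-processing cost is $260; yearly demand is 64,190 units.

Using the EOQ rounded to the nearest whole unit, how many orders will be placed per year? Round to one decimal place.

Q* = √(2·D·S / H) = √(2·64,190·260 / 16.9) = √1,975,076.9 ≈ 1,405.37 → Q = 1,405
N = D/Q = 64,190/1,405 ≈ 45.687 orders/yr

45.7 orders per year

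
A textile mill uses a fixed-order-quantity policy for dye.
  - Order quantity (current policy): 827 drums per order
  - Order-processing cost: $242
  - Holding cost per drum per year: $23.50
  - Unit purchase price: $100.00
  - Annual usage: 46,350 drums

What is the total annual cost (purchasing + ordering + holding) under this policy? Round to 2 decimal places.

Ordering: D/Q × S = 46,350/827 × $242 = $13,563.12
Holding:  Q/2 × H = 827/2 × $23.5 = $9,717.25
Purchase cost = D·C = 46,350 × 100 = $4,635,000.00
Total = $13,563.12 + $9,717.25 + $4,635,000.00 = $4,658,280.37

$4,658,280.37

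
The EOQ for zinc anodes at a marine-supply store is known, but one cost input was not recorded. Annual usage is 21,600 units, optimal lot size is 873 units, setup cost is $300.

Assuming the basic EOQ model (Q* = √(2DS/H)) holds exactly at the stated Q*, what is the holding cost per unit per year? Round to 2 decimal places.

From Q* = √(2DS/H) ⇒ Q*² = 2DS/H.
H = 2DS / Q² = 2 × 21,600 × 300 / 873² = 17.0050

$17.00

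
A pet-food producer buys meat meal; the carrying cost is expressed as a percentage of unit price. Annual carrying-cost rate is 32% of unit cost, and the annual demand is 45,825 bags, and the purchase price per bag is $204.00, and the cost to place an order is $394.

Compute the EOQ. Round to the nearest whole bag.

Carrying cost H = $204 × 32% = $65.2800/bag/yr
2DS/H = 2·45,825·394/65.28 = 553,157.17
EOQ = √553,157.17 ≈ 743.75

744 bags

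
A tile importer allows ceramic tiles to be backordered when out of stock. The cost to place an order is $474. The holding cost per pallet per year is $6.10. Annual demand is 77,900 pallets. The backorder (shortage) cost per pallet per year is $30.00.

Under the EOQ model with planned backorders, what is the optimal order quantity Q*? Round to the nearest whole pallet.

3,817 pallets

Basic EOQ = √(2·77,900·474/6.1) = 3,479.429
Backorder adjustment √((H+b)/b) = √((6.1+30)/30) = 1.0970
Q* = 3,479.429 × 1.0970 ≈ 3,816.81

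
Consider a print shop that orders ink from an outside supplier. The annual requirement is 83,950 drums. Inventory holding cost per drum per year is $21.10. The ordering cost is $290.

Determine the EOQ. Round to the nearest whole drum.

EOQ = √(2DS/H) = √(2 × 83,950 × 290 / 21.1)
    = √(2,307,630.33) ≈ 1,519.09

1,519 drums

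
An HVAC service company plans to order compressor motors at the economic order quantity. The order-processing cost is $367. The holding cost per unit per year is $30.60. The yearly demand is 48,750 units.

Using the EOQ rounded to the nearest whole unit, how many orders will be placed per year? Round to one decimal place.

45.1 orders per year

Optimal lot size Q* = (2 × 48,750 × $367 / $30.6)^½ ≈ 1,081.37 → Q = 1,081
N = D/Q = 48,750/1,081 ≈ 45.097 orders/yr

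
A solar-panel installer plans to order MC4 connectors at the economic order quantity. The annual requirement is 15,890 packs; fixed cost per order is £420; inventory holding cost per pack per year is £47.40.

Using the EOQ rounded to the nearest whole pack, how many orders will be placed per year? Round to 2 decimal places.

2DS/H = 2·15,890·420/47.4 = 281,594.94
EOQ = √281,594.94 ≈ 530.66 → Q = 531
N = D/Q = 15,890/531 ≈ 29.925 orders/yr

29.92 orders per year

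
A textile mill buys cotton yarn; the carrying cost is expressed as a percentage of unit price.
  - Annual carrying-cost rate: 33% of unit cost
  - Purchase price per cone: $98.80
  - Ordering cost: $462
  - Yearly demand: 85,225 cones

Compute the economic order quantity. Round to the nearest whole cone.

1,554 cones

Carrying cost H = $98.8 × 33% = $32.6040/cone/yr
EOQ = √(2DS/H) = √(2 × 85,225 × 462 / 32.604)
    = √(2,415,283.40) ≈ 1,554.12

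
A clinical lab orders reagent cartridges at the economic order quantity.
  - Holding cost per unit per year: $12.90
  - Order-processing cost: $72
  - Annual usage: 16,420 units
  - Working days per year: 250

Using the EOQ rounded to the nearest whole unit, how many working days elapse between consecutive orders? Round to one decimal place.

2DS/H = 2·16,420·72/12.9 = 183,293.02
EOQ = √183,293.02 ≈ 428.13 → Q = 428 units
T = Q/D × 250 days = 428/16,420 × 250 = 6.516 days

6.5 days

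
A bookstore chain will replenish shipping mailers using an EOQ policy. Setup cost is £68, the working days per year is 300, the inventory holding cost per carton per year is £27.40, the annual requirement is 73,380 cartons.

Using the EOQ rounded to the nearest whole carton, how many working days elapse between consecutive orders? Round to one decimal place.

2.5 days

2DS/H = 2·73,380·68/27.4 = 364,221.90
EOQ = √364,221.90 ≈ 603.51 → Q = 604 cartons
Cycle time = (working days × Q)/D = (300 × 604) / 73,380 = 2.469 days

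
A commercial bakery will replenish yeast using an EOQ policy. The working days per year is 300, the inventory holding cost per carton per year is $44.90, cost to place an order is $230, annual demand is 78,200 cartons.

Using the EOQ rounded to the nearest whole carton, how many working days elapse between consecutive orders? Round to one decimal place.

3.4 days

EOQ = √(2DS/H) = √(2 × 78,200 × 230 / 44.9)
    = √(801,158.13) ≈ 895.07 → Q = 895 cartons
Cycle time = (working days × Q)/D = (300 × 895) / 78,200 = 3.434 days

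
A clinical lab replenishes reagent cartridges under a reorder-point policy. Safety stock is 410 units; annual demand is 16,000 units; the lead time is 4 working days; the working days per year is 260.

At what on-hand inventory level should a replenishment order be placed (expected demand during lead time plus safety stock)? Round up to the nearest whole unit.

657 units

Daily demand d = 16,000 / 260 = 61.538 units/day
Demand during lead time = 61.538 × 4 = 246.15
Reorder point = 246.15 + 410 = 656.15 → round up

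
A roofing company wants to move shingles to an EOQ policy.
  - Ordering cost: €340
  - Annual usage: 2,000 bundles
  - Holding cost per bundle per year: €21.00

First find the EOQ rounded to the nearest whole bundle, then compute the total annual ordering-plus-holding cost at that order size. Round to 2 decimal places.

€5,344.17

Optimal lot size Q* = (2 × 2,000 × €340 / €21)^½ ≈ 254.48 → Q = 254 bundles
Ordering: D/Q × S = 2,000/254 × €340 = €2,677.17
Holding:  Q/2 × H = 254/2 × €21 = €2,667.00
Total = €2,677.17 + €2,667.00 = €5,344.17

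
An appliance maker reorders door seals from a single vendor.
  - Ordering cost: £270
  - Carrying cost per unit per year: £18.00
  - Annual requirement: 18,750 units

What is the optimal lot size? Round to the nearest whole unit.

750 units

2DS/H = 2·18,750·270/18 = 562,500.00
EOQ = √562,500.00 ≈ 750.00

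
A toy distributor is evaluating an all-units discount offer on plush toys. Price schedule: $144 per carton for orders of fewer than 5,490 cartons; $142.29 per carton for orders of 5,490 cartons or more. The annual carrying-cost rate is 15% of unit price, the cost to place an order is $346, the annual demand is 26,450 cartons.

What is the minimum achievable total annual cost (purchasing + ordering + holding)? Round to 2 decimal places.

$3,823,825.38

H₁ = 15%×$144 = $21.6000;  H₂ = 15%×$142.29 = $21.3435
EOQ₁ = √(2×26,450×346/21.6000) = 920.53  (< 5,490, feasible at tier 1)
EOQ₂ = √(2×26,450×346/21.3435) = 926.05  (< 5,490 → use Q = 5,490 at tier-2 price)
TC(tier 1 (EOQ₁), Q≈920.5) = $3,828,683.50
TC(tier 2, Q≈5,490.0) = $3,823,825.38
Minimum at tier 2: $3,823,825.38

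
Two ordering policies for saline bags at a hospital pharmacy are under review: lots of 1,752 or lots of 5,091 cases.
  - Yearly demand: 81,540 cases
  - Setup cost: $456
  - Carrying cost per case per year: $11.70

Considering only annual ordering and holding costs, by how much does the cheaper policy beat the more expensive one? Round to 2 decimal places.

For each Q, cost = (D/Q)·S + (Q/2)·H.
TC(1,752) = (81,540/1,752)×456 + (1,752/2)×11.7 = $31,471.94
TC(5,091) = (81,540/5,091)×456 + (5,091/2)×11.7 = $37,085.87
|ΔTC| = |$31,471.94 − $37,085.87| = $5,613.93

$5,613.93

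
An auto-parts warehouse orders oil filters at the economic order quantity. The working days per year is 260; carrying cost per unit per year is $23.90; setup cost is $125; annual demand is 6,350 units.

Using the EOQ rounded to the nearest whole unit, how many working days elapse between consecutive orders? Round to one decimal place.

2DS/H = 2·6,350·125/23.9 = 66,422.59
EOQ = √66,422.59 ≈ 257.73 → Q = 258 units
T = Q/D × 260 days = 258/6,350 × 260 = 10.564 days

10.6 days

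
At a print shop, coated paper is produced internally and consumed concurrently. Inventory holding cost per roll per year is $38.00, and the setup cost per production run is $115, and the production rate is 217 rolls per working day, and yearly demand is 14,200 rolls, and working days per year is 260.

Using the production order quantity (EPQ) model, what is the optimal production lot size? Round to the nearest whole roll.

d = 14,200/260 = 54.6154 rolls/day;  effective holding cost H(1 − d/p) = 38·(1 − 54.6154/217) = 28.43602
Q* = √(2DS / H_eff) = √(2·14,200·115 / 28.43602) ≈ 338.90

339 rolls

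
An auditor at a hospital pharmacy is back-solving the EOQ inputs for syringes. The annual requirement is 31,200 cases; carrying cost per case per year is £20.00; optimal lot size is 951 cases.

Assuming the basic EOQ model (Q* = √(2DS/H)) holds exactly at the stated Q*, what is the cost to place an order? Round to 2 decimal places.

£289.87

EOQ relation: Q² = 2DS/H, so rearrange for the unknown.
S = Q²H / (2D) = 951² × 20 / (2 × 31,200) = 289.8721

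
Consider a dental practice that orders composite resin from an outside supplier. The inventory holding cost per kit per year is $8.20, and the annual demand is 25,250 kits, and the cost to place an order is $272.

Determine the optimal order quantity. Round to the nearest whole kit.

Optimal lot size Q* = (2 × 25,250 × $272 / $8.2)^½ ≈ 1,294.27

1,294 kits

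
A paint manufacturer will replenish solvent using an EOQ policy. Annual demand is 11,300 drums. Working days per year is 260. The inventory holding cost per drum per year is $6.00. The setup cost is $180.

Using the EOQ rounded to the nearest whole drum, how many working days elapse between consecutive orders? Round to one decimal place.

EOQ = √(2DS/H) = √(2 × 11,300 × 180 / 6)
    = √(678,000.00) ≈ 823.41 → Q = 823 drums
Cycle time = (working days × Q)/D = (260 × 823) / 11,300 = 18.936 days

18.9 days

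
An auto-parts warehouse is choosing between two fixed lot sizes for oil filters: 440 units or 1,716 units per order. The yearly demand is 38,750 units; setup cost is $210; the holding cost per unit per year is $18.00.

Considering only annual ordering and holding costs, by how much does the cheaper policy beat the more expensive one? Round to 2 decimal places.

$2,268.19

TC(Q) = (D/Q)S + (Q/2)H
TC(440) = (38,750/440)×210 + (440/2)×18 = $22,454.32
TC(1,716) = (38,750/1,716)×210 + (1,716/2)×18 = $20,186.13
Cheaper: Q = 1,716.  Difference = $2,268.19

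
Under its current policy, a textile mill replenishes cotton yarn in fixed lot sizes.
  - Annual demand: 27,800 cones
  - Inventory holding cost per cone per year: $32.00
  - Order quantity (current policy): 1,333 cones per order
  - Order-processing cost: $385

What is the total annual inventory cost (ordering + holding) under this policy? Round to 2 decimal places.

Orders/yr = 27,800/1,333 = 20.855; ordering cost = 20.855 × $385 = $8,029.26
Average inventory = 1,333/2 = 666.5; holding cost = 666.5 × $32 = $21,328.00
Total = $8,029.26 + $21,328.00 = $29,357.26

$29,357.26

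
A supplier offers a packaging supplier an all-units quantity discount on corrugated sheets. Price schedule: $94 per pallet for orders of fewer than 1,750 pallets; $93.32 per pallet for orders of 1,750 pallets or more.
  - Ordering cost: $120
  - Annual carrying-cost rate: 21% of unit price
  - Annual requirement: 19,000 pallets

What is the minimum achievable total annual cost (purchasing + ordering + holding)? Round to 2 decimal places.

$1,791,530.41

H₁ = 21%×$94 = $19.7400;  H₂ = 21%×$93.32 = $19.5972
EOQ₁ = √(2×19,000×120/19.7400) = 480.63  (< 1,750, feasible at tier 1)
EOQ₂ = √(2×19,000×120/19.5972) = 482.38  (< 1,750 → use Q = 1,750 at tier-2 price)
TC(tier 1 (EOQ₁), Q≈480.6) = $1,795,487.59
TC(tier 2, Q≈1,750.0) = $1,791,530.41
Minimum at tier 2: $1,791,530.41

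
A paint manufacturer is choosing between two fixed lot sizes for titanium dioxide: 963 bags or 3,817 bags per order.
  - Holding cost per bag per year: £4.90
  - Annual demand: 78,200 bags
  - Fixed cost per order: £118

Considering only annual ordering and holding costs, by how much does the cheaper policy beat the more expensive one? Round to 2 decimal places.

Annual cost at Q: ordering D·S/Q plus holding Q·H/2.
TC(963) = (78,200/963)×118 + (963/2)×4.9 = £11,941.49
TC(3,817) = (78,200/3,817)×118 + (3,817/2)×4.9 = £11,769.15
|ΔTC| = |£11,941.49 − £11,769.15| = £172.34

£172.34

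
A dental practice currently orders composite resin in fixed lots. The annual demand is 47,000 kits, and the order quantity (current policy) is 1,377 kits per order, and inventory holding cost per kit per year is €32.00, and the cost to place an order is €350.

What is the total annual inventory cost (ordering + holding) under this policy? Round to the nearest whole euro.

Ordering: D/Q × S = 47,000/1,377 × €350 = €11,946.26
Holding:  Q/2 × H = 1,377/2 × €32 = €22,032.00
Total = €11,946.26 + €22,032.00 = €33,978.26

€33,978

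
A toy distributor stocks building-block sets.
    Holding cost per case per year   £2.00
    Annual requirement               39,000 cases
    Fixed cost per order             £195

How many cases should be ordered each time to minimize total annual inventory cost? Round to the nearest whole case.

Q* = √(2·D·S / H) = √(2·39,000·195 / 2) = √7,605,000.0 ≈ 2,757.72

2,758 cases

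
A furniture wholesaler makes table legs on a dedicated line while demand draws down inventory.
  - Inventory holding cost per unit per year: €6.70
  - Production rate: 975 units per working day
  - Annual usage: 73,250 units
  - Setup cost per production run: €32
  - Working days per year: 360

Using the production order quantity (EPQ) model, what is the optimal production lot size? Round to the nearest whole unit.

Daily demand d = 73,250/360 = 203.472; p = 975; 1 − d/p = 0.79131
EPQ = √(2DS / (H(1 − d/p)))
    = √(2 × 73,250 × 32 / (6.7 × 0.79131)) ≈ 940.34

940 units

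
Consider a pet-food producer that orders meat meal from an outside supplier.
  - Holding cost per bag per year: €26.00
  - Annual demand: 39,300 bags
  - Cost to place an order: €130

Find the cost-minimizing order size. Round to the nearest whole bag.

Q* = √(2·D·S / H) = √(2·39,300·130 / 26) = √393,000.0 ≈ 626.90

627 bags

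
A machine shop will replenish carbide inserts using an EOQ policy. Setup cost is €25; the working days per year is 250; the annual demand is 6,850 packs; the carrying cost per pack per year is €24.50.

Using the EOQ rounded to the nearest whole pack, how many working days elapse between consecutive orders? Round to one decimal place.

Optimal lot size Q* = (2 × 6,850 × €25 / €24.5)^½ ≈ 118.24 → Q = 118 packs
Days between orders = 250 / (D/Q) = 250 / 58.051 ≈ 4.307

4.3 days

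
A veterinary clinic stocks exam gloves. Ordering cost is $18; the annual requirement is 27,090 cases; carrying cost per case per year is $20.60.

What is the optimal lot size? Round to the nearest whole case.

218 cases

Q* = √(2·D·S / H) = √(2·27,090·18 / 20.6) = √47,341.7 ≈ 217.58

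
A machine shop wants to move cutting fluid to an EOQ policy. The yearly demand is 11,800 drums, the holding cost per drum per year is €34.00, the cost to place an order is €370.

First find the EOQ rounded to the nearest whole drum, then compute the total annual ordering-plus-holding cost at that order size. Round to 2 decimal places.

Optimal lot size Q* = (2 × 11,800 × €370 / €34)^½ ≈ 506.78 → Q = 507 drums
Ordering: D/Q × S = 11,800/507 × €370 = €8,611.44
Holding:  Q/2 × H = 507/2 × €34 = €8,619.00
Total = €8,611.44 + €8,619.00 = €17,230.44

€17,230.44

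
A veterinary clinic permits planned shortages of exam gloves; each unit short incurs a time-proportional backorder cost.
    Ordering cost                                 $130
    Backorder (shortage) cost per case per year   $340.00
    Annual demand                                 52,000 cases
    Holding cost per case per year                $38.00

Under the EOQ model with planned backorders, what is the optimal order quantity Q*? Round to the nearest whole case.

629 cases

Basic EOQ = √(2·52,000·130/38) = 596.481
Backorder adjustment √((H+b)/b) = √((38+340)/340) = 1.0544
Q* = 596.481 × 1.0544 ≈ 628.93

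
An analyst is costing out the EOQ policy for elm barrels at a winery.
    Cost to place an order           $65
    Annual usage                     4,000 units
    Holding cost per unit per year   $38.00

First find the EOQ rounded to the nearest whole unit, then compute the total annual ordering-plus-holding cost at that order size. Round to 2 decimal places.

$4,445.22

Q* = √(2·D·S / H) = √(2·4,000·65 / 38) = √13,684.2 ≈ 116.98 → Q = 117 units
Orders/yr = 4,000/117 = 34.188; ordering cost = 34.188 × $65 = $2,222.22
Average inventory = 117/2 = 58.5; holding cost = 58.5 × $38 = $2,223.00
Total = $2,222.22 + $2,223.00 = $4,445.22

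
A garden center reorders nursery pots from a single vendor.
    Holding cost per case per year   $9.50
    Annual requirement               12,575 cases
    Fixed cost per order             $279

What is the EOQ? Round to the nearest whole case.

Optimal lot size Q* = (2 × 12,575 × $279 / $9.5)^½ ≈ 859.43

859 cases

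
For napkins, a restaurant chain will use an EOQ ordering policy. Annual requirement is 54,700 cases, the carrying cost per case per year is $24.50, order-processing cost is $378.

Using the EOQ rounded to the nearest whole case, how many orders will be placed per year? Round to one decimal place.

EOQ = √(2DS/H) = √(2 × 54,700 × 378 / 24.5)
    = √(1,687,885.71) ≈ 1,299.19 → Q = 1,299
N = D/Q = 54,700/1,299 ≈ 42.109 orders/yr

42.1 orders per year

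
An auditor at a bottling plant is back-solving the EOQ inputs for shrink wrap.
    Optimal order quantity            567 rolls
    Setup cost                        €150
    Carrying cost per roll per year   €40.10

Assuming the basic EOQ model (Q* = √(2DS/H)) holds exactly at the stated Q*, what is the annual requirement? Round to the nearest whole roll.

EOQ relation: Q² = 2DS/H, so rearrange for the unknown.
D = Q²H / (2S) = 567² × 40.1 / (2 × 150) = 42,972.36

42,972 rolls per year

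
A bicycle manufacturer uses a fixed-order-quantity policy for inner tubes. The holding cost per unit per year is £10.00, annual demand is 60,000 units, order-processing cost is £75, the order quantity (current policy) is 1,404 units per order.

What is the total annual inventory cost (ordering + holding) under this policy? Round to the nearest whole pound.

£10,225

Annual ordering cost = (D/Q)·S = (60,000/1,404) × 75 = £3,205.13
Annual holding cost  = (Q/2)·H = (1,404/2) × 10 = £7,020.00
Total = £3,205.13 + £7,020.00 = £10,225.13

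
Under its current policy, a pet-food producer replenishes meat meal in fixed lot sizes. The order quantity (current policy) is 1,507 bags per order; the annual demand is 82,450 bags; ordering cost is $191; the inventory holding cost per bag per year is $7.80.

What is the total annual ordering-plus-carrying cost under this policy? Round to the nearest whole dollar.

Annual ordering cost = (D/Q)·S = (82,450/1,507) × 191 = $10,449.87
Annual holding cost  = (Q/2)·H = (1,507/2) × 7.8 = $5,877.30
Total = $10,449.87 + $5,877.30 = $16,327.17

$16,327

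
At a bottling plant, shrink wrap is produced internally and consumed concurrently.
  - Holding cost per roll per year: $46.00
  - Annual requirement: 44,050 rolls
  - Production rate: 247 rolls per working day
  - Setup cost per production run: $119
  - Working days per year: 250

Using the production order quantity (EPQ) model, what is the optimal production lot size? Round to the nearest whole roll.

d = 44,050/250 = 176.2000 rolls/day;  effective holding cost H(1 − d/p) = 46·(1 − 176.2000/247) = 13.18543
Q* = √(2DS / H_eff) = √(2·44,050·119 / 13.18543) ≈ 891.69

892 rolls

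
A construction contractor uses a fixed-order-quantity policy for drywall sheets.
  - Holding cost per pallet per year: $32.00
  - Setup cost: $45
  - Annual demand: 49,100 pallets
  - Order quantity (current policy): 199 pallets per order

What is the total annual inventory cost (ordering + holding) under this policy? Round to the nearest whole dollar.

$14,287

Ordering: D/Q × S = 49,100/199 × $45 = $11,103.02
Holding:  Q/2 × H = 199/2 × $32 = $3,184.00
Total = $11,103.02 + $3,184.00 = $14,287.02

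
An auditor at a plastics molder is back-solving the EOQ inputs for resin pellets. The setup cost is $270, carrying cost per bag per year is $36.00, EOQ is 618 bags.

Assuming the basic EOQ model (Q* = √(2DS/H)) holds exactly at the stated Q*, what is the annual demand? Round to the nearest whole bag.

25,462 bags per year

From Q* = √(2DS/H) ⇒ Q*² = 2DS/H.
D = Q²H / (2S) = 618² × 36 / (2 × 270) = 25,461.60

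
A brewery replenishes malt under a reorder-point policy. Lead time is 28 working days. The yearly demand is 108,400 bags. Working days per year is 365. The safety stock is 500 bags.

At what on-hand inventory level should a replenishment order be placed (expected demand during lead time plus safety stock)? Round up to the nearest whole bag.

Daily demand d = 108,400 / 365 = 296.986 bags/day
Demand during lead time = 296.986 × 28 = 8,315.62
Reorder point = 8,315.62 + 500 = 8,815.62 → round up

8,816 bags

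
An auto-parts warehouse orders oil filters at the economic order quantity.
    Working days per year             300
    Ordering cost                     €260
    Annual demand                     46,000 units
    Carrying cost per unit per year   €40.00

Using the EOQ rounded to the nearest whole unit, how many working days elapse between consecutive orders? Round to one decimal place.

2DS/H = 2·46,000·260/40 = 598,000.00
EOQ = √598,000.00 ≈ 773.30 → Q = 773 units
Cycle time = (working days × Q)/D = (300 × 773) / 46,000 = 5.041 days

5.0 days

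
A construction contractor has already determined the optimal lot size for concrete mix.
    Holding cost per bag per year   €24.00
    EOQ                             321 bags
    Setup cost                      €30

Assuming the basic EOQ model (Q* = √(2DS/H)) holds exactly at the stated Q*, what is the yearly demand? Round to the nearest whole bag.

41,216 bags per year

Since Q* = (2DS/H)^½, squaring gives Q*²·H = 2DS.
D = Q²H / (2S) = 321² × 24 / (2 × 30) = 41,216.40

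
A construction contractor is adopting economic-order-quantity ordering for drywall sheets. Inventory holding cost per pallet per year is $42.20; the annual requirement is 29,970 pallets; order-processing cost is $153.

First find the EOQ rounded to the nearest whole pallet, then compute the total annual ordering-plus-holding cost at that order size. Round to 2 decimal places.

2DS/H = 2·29,970·153/42.2 = 217,318.01
EOQ = √217,318.01 ≈ 466.17 → Q = 466 pallets
Orders/yr = 29,970/466 = 64.313; ordering cost = 64.313 × $153 = $9,839.94
Average inventory = 466/2 = 233; holding cost = 233 × $42.2 = $9,832.60
Total = $9,839.94 + $9,832.60 = $19,672.54

$19,672.54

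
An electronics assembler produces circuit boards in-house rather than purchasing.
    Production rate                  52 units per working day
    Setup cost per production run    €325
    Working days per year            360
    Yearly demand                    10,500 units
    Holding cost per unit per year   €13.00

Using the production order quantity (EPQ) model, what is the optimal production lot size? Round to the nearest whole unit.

Daily demand d = 10,500/360 = 29.167; p = 52; 1 − d/p = 0.43910
EPQ = √(2DS / (H(1 − d/p)))
    = √(2 × 10,500 × 325 / (13 × 0.43910)) ≈ 1,093.44

1,093 units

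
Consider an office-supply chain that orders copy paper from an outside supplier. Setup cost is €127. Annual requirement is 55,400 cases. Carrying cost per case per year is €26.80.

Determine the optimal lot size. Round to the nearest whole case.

Optimal lot size Q* = (2 × 55,400 × €127 / €26.8)^½ ≈ 724.61

725 cases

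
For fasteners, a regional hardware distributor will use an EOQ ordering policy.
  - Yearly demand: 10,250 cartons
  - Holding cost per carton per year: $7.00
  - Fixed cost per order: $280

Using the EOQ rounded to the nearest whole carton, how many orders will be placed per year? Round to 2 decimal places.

11.31 orders per year

Q* = √(2·D·S / H) = √(2·10,250·280 / 7) = √820,000.0 ≈ 905.54 → Q = 906
Orders per year = D/Q = 10,250 / 906 = 11.313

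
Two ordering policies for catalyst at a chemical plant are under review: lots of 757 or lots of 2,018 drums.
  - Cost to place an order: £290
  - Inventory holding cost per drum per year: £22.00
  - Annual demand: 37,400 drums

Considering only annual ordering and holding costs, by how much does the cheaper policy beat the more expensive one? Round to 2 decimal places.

For each Q, cost = (D/Q)·S + (Q/2)·H.
TC(757) = (37,400/757)×290 + (757/2)×22 = £22,654.61
TC(2,018) = (37,400/2,018)×290 + (2,018/2)×22 = £27,572.63
|ΔTC| = |£22,654.61 − £27,572.63| = £4,918.02

£4,918.02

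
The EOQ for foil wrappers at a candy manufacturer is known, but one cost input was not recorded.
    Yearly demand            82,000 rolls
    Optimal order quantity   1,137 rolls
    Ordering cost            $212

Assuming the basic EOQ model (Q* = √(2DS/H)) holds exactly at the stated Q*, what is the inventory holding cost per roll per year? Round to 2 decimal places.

$26.89

From Q* = √(2DS/H) ⇒ Q*² = 2DS/H.
H = 2DS / Q² = 2 × 82,000 × 212 / 1,137² = 26.8942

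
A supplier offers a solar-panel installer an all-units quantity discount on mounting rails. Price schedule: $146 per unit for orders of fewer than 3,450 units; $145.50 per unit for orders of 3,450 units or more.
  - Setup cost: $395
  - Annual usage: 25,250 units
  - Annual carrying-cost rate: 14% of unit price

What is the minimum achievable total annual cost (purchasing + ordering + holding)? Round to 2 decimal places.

$3,706,692.25

H₁ = 14%×$146 = $20.4400;  H₂ = 14%×$145.50 = $20.3700
EOQ₁ = √(2×25,250×395/20.4400) = 987.88  (< 3,450, feasible at tier 1)
EOQ₂ = √(2×25,250×395/20.3700) = 989.58  (< 3,450 → use Q = 3,450 at tier-2 price)
TC(tier 1 (EOQ₁), Q≈987.9) = $3,706,692.25
TC(tier 2, Q≈3,450.0) = $3,711,904.19
Minimum at tier 1 (EOQ₁): $3,706,692.25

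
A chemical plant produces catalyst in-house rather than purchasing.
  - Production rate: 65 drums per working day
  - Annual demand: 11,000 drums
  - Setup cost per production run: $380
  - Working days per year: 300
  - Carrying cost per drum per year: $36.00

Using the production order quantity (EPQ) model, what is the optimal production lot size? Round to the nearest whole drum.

d = 11,000/300 = 36.6667 drums/day;  effective holding cost H(1 − d/p) = 36·(1 − 36.6667/65) = 15.69231
Q* = √(2DS / H_eff) = √(2·11,000·380 / 15.69231) ≈ 729.89

730 drums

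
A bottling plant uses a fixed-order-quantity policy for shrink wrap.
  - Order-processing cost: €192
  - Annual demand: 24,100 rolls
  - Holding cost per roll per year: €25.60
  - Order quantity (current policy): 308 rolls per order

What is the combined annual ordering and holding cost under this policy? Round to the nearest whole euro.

Ordering: D/Q × S = 24,100/308 × €192 = €15,023.38
Holding:  Q/2 × H = 308/2 × €25.6 = €3,942.40
Total = €15,023.38 + €3,942.40 = €18,965.78

€18,966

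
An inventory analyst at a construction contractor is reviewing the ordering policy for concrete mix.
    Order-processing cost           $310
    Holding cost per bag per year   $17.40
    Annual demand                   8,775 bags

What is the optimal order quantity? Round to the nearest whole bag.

EOQ = √(2DS/H) = √(2 × 8,775 × 310 / 17.4)
    = √(312,672.41) ≈ 559.17

559 bags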